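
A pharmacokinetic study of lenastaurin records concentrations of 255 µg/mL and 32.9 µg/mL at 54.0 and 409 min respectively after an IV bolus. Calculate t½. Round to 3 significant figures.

k = ln(C₁/C₂) / (t₂ − t₁) = ln(255/32.9) / (409 − 54.0)
  = 2.048 / 355.0 = 0.005768 min⁻¹
t½ = ln 2 / k = ln 2 / 0.005768 ≈ 120 minutes

120 minutes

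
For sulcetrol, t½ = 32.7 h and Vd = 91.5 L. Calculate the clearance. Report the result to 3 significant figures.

k = ln 2 / t½ = ln 2 / 32.7 = 0.02120 h⁻¹
CL = k · V = 0.02120 × 91.5 ≈ 1.94 L/h

1.94 L/h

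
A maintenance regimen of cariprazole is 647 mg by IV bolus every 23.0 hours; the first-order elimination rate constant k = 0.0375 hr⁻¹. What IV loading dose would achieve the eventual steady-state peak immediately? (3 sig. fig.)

Accumulation ratio R = 1 / (1 − e^(−kτ)) = 1 / (1 − e^(−0.03750×23.0)) = 1 / (1 − 0.4221) = 1.730
Loading dose = maintenance dose × R = 647 × 1.730 ≈ 1120 mg

1120 mg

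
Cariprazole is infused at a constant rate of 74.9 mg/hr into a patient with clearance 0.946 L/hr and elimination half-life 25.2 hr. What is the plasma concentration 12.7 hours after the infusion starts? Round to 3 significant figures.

23.3 µg/mL

Css = rate / CL = 74.9 / 0.946 = 79.18 µg/mL
k = ln 2 / 25.2 = 0.02751 hr⁻¹
C(t) = Css (1 − e^(−kt)) = 79.18 × (1 − e^(−0.3493)) = 79.18 × 0.2948 ≈ 23.3 µg/mL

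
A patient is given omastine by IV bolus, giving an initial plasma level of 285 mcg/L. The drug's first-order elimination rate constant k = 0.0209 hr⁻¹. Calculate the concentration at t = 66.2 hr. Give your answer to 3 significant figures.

C(t) = C₀ e^(−kt) = 285 × e^(−0.02090 × 66.2) = 285 × e^(−1.384) = 285 × 0.2507 ≈ 71.4 mcg/L

71.4 mcg/L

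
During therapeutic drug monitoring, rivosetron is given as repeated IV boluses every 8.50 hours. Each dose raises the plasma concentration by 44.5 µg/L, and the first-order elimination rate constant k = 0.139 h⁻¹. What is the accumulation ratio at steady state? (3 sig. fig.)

1.44

Fraction remaining after one interval: e^(−kτ) = e^(−0.1390 × 8.50) = 0.3068
R = 1 / (1 − 0.3068) = 1 / 0.6932 ≈ 1.44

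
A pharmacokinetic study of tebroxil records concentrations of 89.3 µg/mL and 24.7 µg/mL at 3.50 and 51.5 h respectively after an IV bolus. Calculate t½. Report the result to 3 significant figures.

k = ln(C₁/C₂) / (t₂ − t₁) = ln(89.3/24.7) / (51.5 − 3.50)
  = 1.285 / 48.00 = 0.02677 h⁻¹
t½ = ln 2 / k = ln 2 / 0.02677 ≈ 25.9 hours

25.9 hours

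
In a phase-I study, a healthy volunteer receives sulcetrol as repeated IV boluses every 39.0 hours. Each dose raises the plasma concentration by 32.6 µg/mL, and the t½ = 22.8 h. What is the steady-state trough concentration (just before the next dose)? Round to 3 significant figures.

14.3 µg/mL

k = ln 2 / 22.8 = 0.03040 h⁻¹
Fraction remaining after one interval: e^(−kτ) = e^(−0.03040 × 39.0) = 0.3055
R = 1 / (1 − 0.3055) = 1.440
Css,max = 32.6 × 1.440 = 46.94 µg/mL
Css,min = Css,max × e^(−kτ) = 46.94 × 0.3055 ≈ 14.3 µg/mL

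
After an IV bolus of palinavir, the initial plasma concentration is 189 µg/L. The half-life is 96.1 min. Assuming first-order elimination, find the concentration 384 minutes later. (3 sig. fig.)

k = ln 2 / 96.1 = 0.007213 min⁻¹
384 min is 3.996 half-lives, so C = 189 × (1/2)^3.996 = 189 × 0.06268 ≈ 11.8 µg/L

11.8 µg/L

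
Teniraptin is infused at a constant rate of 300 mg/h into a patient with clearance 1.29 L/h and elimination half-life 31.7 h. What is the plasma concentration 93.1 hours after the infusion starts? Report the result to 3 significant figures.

Css = rate / CL = 300 / 1.29 = 232.6 mg/L
k = ln 2 / 31.7 = 0.02187 h⁻¹
C(t) = Css (1 − e^(−kt)) = 232.6 × (1 − e^(−2.036)) = 232.6 × 0.8694 ≈ 202 mg/L

202 mg/L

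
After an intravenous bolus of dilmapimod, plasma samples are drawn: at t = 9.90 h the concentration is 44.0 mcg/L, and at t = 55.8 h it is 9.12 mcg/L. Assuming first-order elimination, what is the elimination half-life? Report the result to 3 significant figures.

k = ln(C₁/C₂) / (t₂ − t₁) = ln(44.0/9.12) / (55.8 − 9.90)
  = 1.574 / 45.90 = 0.03429 h⁻¹
t½ = ln 2 / k = ln 2 / 0.03429 ≈ 20.2 hours

20.2 hours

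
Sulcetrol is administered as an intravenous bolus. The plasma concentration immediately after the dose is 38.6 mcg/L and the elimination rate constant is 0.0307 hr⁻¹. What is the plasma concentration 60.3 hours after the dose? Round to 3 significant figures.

C(t) = C₀ e^(−kt) = 38.6 × e^(−0.03070 × 60.3) = 38.6 × e^(−1.851) = 38.6 × 0.1570 ≈ 6.06 mcg/L

6.06 mcg/L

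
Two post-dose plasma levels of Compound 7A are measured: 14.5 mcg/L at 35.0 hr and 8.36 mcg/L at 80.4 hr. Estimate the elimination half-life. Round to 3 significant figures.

57.1 hours

k = ln(C₁/C₂) / (t₂ − t₁) = ln(14.5/8.36) / (80.4 − 35.0)
  = 0.5507 / 45.40 = 0.01213 hr⁻¹
t½ = ln 2 / k = ln 2 / 0.01213 ≈ 57.1 hours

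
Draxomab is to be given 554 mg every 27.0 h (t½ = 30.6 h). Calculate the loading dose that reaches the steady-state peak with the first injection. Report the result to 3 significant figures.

k = ln 2 / 30.6 = 0.02265 h⁻¹
Accumulation ratio R = 1 / (1 − e^(−kτ)) = 1 / (1 − e^(−0.02265×27.0)) = 1 / (1 − 0.5425) = 2.186
Loading dose = maintenance dose × R = 554 × 2.186 ≈ 1210 mg

1210 mg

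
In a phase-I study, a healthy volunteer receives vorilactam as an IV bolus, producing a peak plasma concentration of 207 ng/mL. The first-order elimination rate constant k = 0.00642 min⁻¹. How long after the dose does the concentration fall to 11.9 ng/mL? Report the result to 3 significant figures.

C(t) = C₀ e^(−kt)  ⇒  t = ln(C₀/C) / k
t = ln(207/11.9) / 0.006420 = 2.856 / 0.006420 ≈ 445 minutes

445 minutes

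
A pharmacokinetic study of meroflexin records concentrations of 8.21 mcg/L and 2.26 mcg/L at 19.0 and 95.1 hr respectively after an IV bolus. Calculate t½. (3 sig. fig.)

k = ln(C₁/C₂) / (t₂ − t₁) = ln(8.21/2.26) / (95.1 − 19.0)
  = 1.290 / 76.10 = 0.01695 hr⁻¹
t½ = ln 2 / k = ln 2 / 0.01695 ≈ 40.9 hours

40.9 hours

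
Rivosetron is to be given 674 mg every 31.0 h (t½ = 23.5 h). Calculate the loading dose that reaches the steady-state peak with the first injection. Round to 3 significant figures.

k = ln 2 / 23.5 = 0.02950 h⁻¹
Accumulation ratio R = 1 / (1 − e^(−kτ)) = 1 / (1 − e^(−0.02950×31.0)) = 1 / (1 − 0.4008) = 1.669
Loading dose = maintenance dose × R = 674 × 1.669 ≈ 1120 mg

1120 mg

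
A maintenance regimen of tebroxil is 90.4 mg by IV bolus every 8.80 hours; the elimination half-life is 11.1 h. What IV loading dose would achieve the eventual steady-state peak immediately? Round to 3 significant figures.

k = ln 2 / 11.1 = 0.06245 h⁻¹
Accumulation ratio R = 1 / (1 − e^(−kτ)) = 1 / (1 − e^(−0.06245×8.80)) = 1 / (1 − 0.5772) = 2.365
Loading dose = maintenance dose × R = 90.4 × 2.365 ≈ 214 mg

214 mg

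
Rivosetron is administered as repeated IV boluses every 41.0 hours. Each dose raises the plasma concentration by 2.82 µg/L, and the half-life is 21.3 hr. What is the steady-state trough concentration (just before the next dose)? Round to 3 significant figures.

k = ln 2 / 21.3 = 0.03254 hr⁻¹
Fraction remaining after one interval: e^(−kτ) = e^(−0.03254 × 41.0) = 0.2634
R = 1 / (1 − 0.2634) = 1.358
Css,max = 2.82 × 1.358 = 3.828 µg/L
Css,min = Css,max × e^(−kτ) = 3.828 × 0.2634 ≈ 1.01 µg/L

1.01 µg/L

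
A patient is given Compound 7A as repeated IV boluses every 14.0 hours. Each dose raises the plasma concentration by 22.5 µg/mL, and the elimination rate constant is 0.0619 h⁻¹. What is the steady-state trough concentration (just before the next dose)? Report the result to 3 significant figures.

Fraction remaining after one interval: e^(−kτ) = e^(−0.06190 × 14.0) = 0.4204
R = 1 / (1 − 0.4204) = 1.725
Css,max = 22.5 × 1.725 = 38.82 µg/mL
Css,min = Css,max × e^(−kτ) = 38.82 × 0.4204 ≈ 16.3 µg/mL

16.3 µg/mL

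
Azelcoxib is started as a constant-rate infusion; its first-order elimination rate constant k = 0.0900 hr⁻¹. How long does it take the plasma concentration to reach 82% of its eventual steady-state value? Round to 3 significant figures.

19.1 hours

f = 1 − e^(−kt)  ⇒  t = −ln(1 − f) / k
t = −ln(1 − 0.82) / 0.09000 = 1.715 / 0.09000 ≈ 19.1 hours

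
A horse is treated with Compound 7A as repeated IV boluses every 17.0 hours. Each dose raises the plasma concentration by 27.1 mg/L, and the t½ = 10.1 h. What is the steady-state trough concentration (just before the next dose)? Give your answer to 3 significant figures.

12.3 mg/L

k = ln 2 / 10.1 = 0.06863 h⁻¹
Fraction remaining after one interval: e^(−kτ) = e^(−0.06863 × 17.0) = 0.3114
R = 1 / (1 − 0.3114) = 1.452
Css,max = 27.1 × 1.452 = 39.36 mg/L
Css,min = Css,max × e^(−kτ) = 39.36 × 0.3114 ≈ 12.3 mg/L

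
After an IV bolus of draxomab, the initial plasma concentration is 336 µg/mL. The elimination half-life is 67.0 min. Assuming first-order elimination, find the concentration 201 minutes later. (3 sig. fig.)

k = ln 2 / 67.0 = 0.01035 min⁻¹
201 min is 3.000 half-lives, so C = 336 × (1/2)^3.000 = 336 × 0.1250 ≈ 42.0 µg/mL

42.0 µg/mL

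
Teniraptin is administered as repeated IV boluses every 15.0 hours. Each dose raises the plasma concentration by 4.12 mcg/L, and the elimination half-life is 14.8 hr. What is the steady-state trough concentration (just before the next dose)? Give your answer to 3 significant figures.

k = ln 2 / 14.8 = 0.04683 hr⁻¹
Fraction remaining after one interval: e^(−kτ) = e^(−0.04683 × 15.0) = 0.4953
R = 1 / (1 − 0.4953) = 1.982
Css,max = 4.12 × 1.982 = 8.164 mcg/L
Css,min = Css,max × e^(−kτ) = 8.164 × 0.4953 ≈ 4.04 mcg/L

4.04 mcg/L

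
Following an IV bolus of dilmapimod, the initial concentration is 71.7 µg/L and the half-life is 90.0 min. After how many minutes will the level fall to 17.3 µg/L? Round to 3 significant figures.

k = ln 2 / 90.0 = 0.007702 min⁻¹
C(t) = C₀ e^(−kt)  ⇒  t = ln(C₀/C) / k
t = ln(71.7/17.3) / 0.007702 = 1.422 / 0.007702 ≈ 185 minutes

185 minutes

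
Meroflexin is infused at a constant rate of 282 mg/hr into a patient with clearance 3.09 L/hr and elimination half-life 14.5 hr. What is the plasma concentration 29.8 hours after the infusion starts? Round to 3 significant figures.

Css = rate / CL = 282 / 3.09 = 91.26 mg/L
k = ln 2 / 14.5 = 0.04780 hr⁻¹
C(t) = Css (1 − e^(−kt)) = 91.26 × (1 − e^(−1.425)) = 91.26 × 0.7594 ≈ 69.3 mg/L

69.3 mg/L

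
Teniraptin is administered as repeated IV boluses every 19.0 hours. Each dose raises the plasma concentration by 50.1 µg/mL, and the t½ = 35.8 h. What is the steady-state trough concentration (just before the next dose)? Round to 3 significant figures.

k = ln 2 / 35.8 = 0.01936 h⁻¹
Fraction remaining after one interval: e^(−kτ) = e^(−0.01936 × 19.0) = 0.6922
R = 1 / (1 − 0.6922) = 3.249
Css,max = 50.1 × 3.249 = 162.8 µg/mL
Css,min = Css,max × e^(−kτ) = 162.8 × 0.6922 ≈ 113 µg/mL

113 µg/mL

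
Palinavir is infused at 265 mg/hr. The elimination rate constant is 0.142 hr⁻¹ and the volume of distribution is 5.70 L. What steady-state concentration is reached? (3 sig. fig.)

CL = k · V = 0.142 × 5.70 = 0.8094 L/hr
Css = rate / CL = 265 / 0.8094 ≈ 327 µg/mL

327 µg/mL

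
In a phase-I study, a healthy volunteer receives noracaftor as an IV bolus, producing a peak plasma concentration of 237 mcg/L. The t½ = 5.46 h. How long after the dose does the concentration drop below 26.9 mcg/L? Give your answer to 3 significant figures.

k = ln 2 / 5.46 = 0.1270 h⁻¹
C(t) = C₀ e^(−kt)  ⇒  t = ln(C₀/C) / k
t = ln(237/26.9) / 0.1270 = 2.176 / 0.1270 ≈ 17.1 hours

17.1 hours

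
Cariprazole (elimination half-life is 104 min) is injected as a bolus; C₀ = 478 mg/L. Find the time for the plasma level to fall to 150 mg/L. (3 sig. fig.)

174 minutes

k = ln 2 / 104 = 0.006665 min⁻¹
C(t) = C₀ e^(−kt)  ⇒  t = ln(C₀/C) / k
t = ln(478/150) / 0.006665 = 1.159 / 0.006665 ≈ 174 minutes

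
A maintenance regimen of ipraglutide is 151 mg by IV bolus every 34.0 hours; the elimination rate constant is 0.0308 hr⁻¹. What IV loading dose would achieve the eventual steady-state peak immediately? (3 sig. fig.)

Accumulation ratio R = 1 / (1 − e^(−kτ)) = 1 / (1 − e^(−0.03080×34.0)) = 1 / (1 − 0.3509) = 1.541
Loading dose = maintenance dose × R = 151 × 1.541 ≈ 233 mg

233 mg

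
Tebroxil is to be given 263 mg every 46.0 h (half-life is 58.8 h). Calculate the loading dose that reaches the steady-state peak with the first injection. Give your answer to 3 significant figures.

628 mg

k = ln 2 / 58.8 = 0.01179 h⁻¹
Accumulation ratio R = 1 / (1 − e^(−kτ)) = 1 / (1 − e^(−0.01179×46.0)) = 1 / (1 − 0.5814) = 2.389
Loading dose = maintenance dose × R = 263 × 2.389 ≈ 628 mg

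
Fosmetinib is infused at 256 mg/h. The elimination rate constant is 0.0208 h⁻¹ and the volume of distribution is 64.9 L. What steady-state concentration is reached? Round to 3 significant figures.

CL = k · V = 0.0208 × 64.9 = 1.350 L/h
Css = rate / CL = 256 / 1.350 ≈ 190 mg/L

190 mg/L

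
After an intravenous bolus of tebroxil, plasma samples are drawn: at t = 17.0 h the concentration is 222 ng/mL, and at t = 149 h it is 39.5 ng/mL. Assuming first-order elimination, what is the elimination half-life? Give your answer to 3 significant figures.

k = ln(C₁/C₂) / (t₂ − t₁) = ln(222/39.5) / (149 − 17.0)
  = 1.726 / 132.0 = 0.01308 h⁻¹
t½ = ln 2 / k = ln 2 / 0.01308 ≈ 53.0 hours

53.0 hours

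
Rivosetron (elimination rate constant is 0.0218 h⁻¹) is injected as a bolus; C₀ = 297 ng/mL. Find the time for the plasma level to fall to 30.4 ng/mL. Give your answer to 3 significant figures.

C(t) = C₀ e^(−kt)  ⇒  t = ln(C₀/C) / k
t = ln(297/30.4) / 0.02180 = 2.279 / 0.02180 ≈ 105 hours

105 hours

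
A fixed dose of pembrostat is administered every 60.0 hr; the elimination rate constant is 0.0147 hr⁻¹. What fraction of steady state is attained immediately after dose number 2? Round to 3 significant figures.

0.829

f_n = 1 − e^(−nkτ) = 1 − e^(−2 × 0.01470 × 60.0) = 1 − e^(−1.764) = 1 − 0.1714 ≈ 0.829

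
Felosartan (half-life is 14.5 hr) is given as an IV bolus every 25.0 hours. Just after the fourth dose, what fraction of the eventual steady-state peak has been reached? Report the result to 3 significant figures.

k = ln 2 / 14.5 = 0.04780 hr⁻¹
f_n = 1 − e^(−nkτ) = 1 − e^(−4 × 0.04780 × 25.0) = 1 − e^(−4.780) = 1 − 0.008393 ≈ 0.992

0.992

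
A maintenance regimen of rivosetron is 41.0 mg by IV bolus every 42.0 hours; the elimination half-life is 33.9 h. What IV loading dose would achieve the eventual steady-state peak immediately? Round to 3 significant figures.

71.1 mg

k = ln 2 / 33.9 = 0.02045 h⁻¹
Accumulation ratio R = 1 / (1 − e^(−kτ)) = 1 / (1 − e^(−0.02045×42.0)) = 1 / (1 − 0.4237) = 1.735
Loading dose = maintenance dose × R = 41.0 × 1.735 ≈ 71.1 mg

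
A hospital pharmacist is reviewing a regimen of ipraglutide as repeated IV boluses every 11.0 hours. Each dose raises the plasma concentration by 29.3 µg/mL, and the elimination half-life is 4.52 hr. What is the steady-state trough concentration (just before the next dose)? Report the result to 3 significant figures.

6.66 µg/mL

k = ln 2 / 4.52 = 0.1534 hr⁻¹
Fraction remaining after one interval: e^(−kτ) = e^(−0.1534 × 11.0) = 0.1851
R = 1 / (1 − 0.1851) = 1.227
Css,max = 29.3 × 1.227 = 35.96 µg/mL
Css,min = Css,max × e^(−kτ) = 35.96 × 0.1851 ≈ 6.66 µg/mL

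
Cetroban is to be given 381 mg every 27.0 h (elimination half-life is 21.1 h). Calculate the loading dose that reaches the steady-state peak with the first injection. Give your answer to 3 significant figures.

648 mg

k = ln 2 / 21.1 = 0.03285 h⁻¹
Accumulation ratio R = 1 / (1 − e^(−kτ)) = 1 / (1 − e^(−0.03285×27.0)) = 1 / (1 − 0.4119) = 1.700
Loading dose = maintenance dose × R = 381 × 1.700 ≈ 648 mg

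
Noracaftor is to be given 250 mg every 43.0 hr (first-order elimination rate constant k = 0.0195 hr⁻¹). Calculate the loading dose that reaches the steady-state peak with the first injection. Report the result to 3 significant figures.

Accumulation ratio R = 1 / (1 − e^(−kτ)) = 1 / (1 − e^(−0.01950×43.0)) = 1 / (1 − 0.4324) = 1.762
Loading dose = maintenance dose × R = 250 × 1.762 ≈ 440 mg

440 mg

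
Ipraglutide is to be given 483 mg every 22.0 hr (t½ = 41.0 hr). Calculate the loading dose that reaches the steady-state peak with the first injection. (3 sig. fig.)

1560 mg

k = ln 2 / 41.0 = 0.01691 hr⁻¹
Accumulation ratio R = 1 / (1 − e^(−kτ)) = 1 / (1 − e^(−0.01691×22.0)) = 1 / (1 − 0.6894) = 3.220
Loading dose = maintenance dose × R = 483 × 3.220 ≈ 1560 mg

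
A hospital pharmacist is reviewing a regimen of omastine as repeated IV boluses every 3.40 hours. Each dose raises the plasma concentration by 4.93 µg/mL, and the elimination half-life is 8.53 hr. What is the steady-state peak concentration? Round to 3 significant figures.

20.4 µg/mL

k = ln 2 / 8.53 = 0.08126 hr⁻¹
Fraction remaining after one interval: e^(−kτ) = e^(−0.08126 × 3.40) = 0.7586
R = 1 / (1 − 0.7586) = 4.142
Css,max = 4.93 × 4.142 ≈ 20.4 µg/mL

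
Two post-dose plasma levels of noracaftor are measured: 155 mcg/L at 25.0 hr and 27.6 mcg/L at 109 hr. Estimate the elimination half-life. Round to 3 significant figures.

k = ln(C₁/C₂) / (t₂ − t₁) = ln(155/27.6) / (109 − 25.0)
  = 1.726 / 84.00 = 0.02054 hr⁻¹
t½ = ln 2 / k = ln 2 / 0.02054 ≈ 33.7 hours

33.7 hours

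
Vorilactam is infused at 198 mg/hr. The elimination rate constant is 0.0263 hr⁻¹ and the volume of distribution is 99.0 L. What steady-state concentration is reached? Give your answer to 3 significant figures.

CL = k · V = 0.0263 × 99.0 = 2.604 L/hr
Css = rate / CL = 198 / 2.604 ≈ 76.0 mg/L

76.0 mg/L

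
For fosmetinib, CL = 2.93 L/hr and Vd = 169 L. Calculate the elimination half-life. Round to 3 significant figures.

k = CL / V = 2.93 / 169 = 0.01734 hr⁻¹
t½ = ln 2 / k = ln 2 / 0.01734 ≈ 40.0 hours

40.0 hours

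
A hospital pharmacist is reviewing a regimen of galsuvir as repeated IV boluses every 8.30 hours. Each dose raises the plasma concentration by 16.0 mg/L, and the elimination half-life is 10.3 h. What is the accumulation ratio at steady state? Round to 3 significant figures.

2.34

k = ln 2 / 10.3 = 0.06730 h⁻¹
Fraction remaining after one interval: e^(−kτ) = e^(−0.06730 × 8.30) = 0.5720
R = 1 / (1 − 0.5720) = 1 / 0.4280 ≈ 2.34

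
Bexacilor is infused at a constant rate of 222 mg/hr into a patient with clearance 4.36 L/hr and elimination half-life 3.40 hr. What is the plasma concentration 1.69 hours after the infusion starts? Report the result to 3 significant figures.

Css = rate / CL = 222 / 4.36 = 50.92 mg/L
k = ln 2 / 3.40 = 0.2039 hr⁻¹
C(t) = Css (1 − e^(−kt)) = 50.92 × (1 − e^(−0.3445)) = 50.92 × 0.2915 ≈ 14.8 mg/L

14.8 mg/L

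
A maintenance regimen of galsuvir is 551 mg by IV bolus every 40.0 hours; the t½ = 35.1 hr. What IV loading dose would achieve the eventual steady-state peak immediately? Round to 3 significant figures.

1010 mg

k = ln 2 / 35.1 = 0.01975 hr⁻¹
Accumulation ratio R = 1 / (1 − e^(−kτ)) = 1 / (1 − e^(−0.01975×40.0)) = 1 / (1 − 0.4539) = 1.831
Loading dose = maintenance dose × R = 551 × 1.831 ≈ 1010 mg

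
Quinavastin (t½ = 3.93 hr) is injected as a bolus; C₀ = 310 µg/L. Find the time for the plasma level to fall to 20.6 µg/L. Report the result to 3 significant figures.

15.4 hours

k = ln 2 / 3.93 = 0.1764 hr⁻¹
C(t) = C₀ e^(−kt)  ⇒  t = ln(C₀/C) / k
t = ln(310/20.6) / 0.1764 = 2.711 / 0.1764 ≈ 15.4 hours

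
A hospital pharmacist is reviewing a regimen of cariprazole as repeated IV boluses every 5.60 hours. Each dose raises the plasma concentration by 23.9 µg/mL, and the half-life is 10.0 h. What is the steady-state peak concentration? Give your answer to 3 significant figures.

74.3 µg/mL

k = ln 2 / 10.0 = 0.06931 h⁻¹
Fraction remaining after one interval: e^(−kτ) = e^(−0.06931 × 5.60) = 0.6783
R = 1 / (1 − 0.6783) = 3.109
Css,max = 23.9 × 3.109 ≈ 74.3 µg/mL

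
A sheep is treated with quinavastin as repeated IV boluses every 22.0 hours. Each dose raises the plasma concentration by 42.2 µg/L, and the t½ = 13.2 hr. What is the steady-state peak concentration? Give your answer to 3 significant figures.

k = ln 2 / 13.2 = 0.05251 hr⁻¹
Fraction remaining after one interval: e^(−kτ) = e^(−0.05251 × 22.0) = 0.3150
R = 1 / (1 − 0.3150) = 1.460
Css,max = 42.2 × 1.460 ≈ 61.6 µg/L

61.6 µg/L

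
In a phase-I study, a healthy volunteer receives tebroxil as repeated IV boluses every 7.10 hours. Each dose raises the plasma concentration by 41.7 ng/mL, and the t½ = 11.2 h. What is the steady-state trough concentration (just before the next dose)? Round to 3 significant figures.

75.6 ng/mL

k = ln 2 / 11.2 = 0.06189 h⁻¹
Fraction remaining after one interval: e^(−kτ) = e^(−0.06189 × 7.10) = 0.6444
R = 1 / (1 − 0.6444) = 2.812
Css,max = 41.7 × 2.812 = 117.3 ng/mL
Css,min = Css,max × e^(−kτ) = 117.3 × 0.6444 ≈ 75.6 ng/mL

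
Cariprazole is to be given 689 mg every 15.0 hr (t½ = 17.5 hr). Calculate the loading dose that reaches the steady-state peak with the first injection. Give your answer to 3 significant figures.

k = ln 2 / 17.5 = 0.03961 hr⁻¹
Accumulation ratio R = 1 / (1 − e^(−kτ)) = 1 / (1 − e^(−0.03961×15.0)) = 1 / (1 − 0.5520) = 2.232
Loading dose = maintenance dose × R = 689 × 2.232 ≈ 1540 mg

1540 mg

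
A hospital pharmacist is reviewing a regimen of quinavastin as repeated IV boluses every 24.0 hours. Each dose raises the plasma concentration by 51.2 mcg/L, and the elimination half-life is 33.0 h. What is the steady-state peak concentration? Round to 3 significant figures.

k = ln 2 / 33.0 = 0.02100 h⁻¹
Fraction remaining after one interval: e^(−kτ) = e^(−0.02100 × 24.0) = 0.6040
R = 1 / (1 − 0.6040) = 2.526
Css,max = 51.2 × 2.526 ≈ 129 mcg/L

129 mcg/L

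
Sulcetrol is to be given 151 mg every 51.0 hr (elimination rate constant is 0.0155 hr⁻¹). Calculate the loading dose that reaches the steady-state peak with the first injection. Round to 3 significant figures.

Accumulation ratio R = 1 / (1 − e^(−kτ)) = 1 / (1 − e^(−0.01550×51.0)) = 1 / (1 − 0.4536) = 1.830
Loading dose = maintenance dose × R = 151 × 1.830 ≈ 276 mg

276 mg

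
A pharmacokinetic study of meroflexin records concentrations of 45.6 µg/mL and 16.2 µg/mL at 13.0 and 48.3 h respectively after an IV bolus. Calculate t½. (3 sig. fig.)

23.6 hours

k = ln(C₁/C₂) / (t₂ − t₁) = ln(45.6/16.2) / (48.3 − 13.0)
  = 1.035 / 35.30 = 0.02932 h⁻¹
t½ = ln 2 / k = ln 2 / 0.02932 ≈ 23.6 hours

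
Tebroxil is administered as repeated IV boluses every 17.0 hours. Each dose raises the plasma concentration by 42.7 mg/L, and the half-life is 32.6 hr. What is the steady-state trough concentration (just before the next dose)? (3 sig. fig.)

k = ln 2 / 32.6 = 0.02126 hr⁻¹
Fraction remaining after one interval: e^(−kτ) = e^(−0.02126 × 17.0) = 0.6967
R = 1 / (1 − 0.6967) = 3.297
Css,max = 42.7 × 3.297 = 140.8 mg/L
Css,min = Css,max × e^(−kτ) = 140.8 × 0.6967 ≈ 98.1 mg/L

98.1 mg/L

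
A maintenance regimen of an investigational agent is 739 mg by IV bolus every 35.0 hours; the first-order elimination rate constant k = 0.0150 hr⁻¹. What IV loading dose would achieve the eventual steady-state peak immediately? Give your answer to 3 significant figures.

1810 mg

Accumulation ratio R = 1 / (1 − e^(−kτ)) = 1 / (1 − e^(−0.01500×35.0)) = 1 / (1 − 0.5916) = 2.448
Loading dose = maintenance dose × R = 739 × 2.448 ≈ 1810 mg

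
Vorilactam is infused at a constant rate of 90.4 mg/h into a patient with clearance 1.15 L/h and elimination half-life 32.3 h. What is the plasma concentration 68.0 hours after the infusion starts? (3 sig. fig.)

Css = rate / CL = 90.4 / 1.15 = 78.61 µg/mL
k = ln 2 / 32.3 = 0.02146 h⁻¹
C(t) = Css (1 − e^(−kt)) = 78.61 × (1 − e^(−1.459)) = 78.61 × 0.7676 ≈ 60.3 µg/mL

60.3 µg/mL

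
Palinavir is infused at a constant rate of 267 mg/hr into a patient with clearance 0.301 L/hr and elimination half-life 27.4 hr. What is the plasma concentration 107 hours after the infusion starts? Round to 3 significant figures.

Css = rate / CL = 267 / 0.301 = 887.0 µg/mL
k = ln 2 / 27.4 = 0.02530 hr⁻¹
C(t) = Css (1 − e^(−kt)) = 887.0 × (1 − e^(−2.707)) = 887.0 × 0.9333 ≈ 828 µg/mL

828 µg/mL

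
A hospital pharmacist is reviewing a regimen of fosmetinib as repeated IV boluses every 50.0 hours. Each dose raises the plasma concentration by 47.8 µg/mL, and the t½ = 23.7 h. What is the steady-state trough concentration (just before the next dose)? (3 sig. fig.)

k = ln 2 / 23.7 = 0.02925 h⁻¹
Fraction remaining after one interval: e^(−kτ) = e^(−0.02925 × 50.0) = 0.2317
R = 1 / (1 − 0.2317) = 1.302
Css,max = 47.8 × 1.302 = 62.21 µg/mL
Css,min = Css,max × e^(−kτ) = 62.21 × 0.2317 ≈ 14.4 µg/mL

14.4 µg/mL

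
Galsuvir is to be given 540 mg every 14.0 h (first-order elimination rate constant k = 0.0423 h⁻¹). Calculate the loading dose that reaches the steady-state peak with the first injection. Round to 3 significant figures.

1210 mg

Accumulation ratio R = 1 / (1 − e^(−kτ)) = 1 / (1 − e^(−0.04230×14.0)) = 1 / (1 − 0.5531) = 2.238
Loading dose = maintenance dose × R = 540 × 2.238 ≈ 1210 mg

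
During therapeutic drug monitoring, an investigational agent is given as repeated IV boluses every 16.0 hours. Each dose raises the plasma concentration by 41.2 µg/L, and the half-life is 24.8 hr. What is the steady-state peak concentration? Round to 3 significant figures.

114 µg/L

k = ln 2 / 24.8 = 0.02795 hr⁻¹
Fraction remaining after one interval: e^(−kτ) = e^(−0.02795 × 16.0) = 0.6394
R = 1 / (1 − 0.6394) = 2.773
Css,max = 41.2 × 2.773 ≈ 114 µg/L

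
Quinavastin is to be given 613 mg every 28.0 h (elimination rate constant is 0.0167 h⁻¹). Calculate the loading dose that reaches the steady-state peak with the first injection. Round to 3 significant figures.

Accumulation ratio R = 1 / (1 − e^(−kτ)) = 1 / (1 − e^(−0.01670×28.0)) = 1 / (1 − 0.6265) = 2.677
Loading dose = maintenance dose × R = 613 × 2.677 ≈ 1640 mg

1640 mg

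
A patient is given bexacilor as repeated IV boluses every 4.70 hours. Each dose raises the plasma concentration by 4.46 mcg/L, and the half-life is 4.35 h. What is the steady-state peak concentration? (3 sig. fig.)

k = ln 2 / 4.35 = 0.1593 h⁻¹
Fraction remaining after one interval: e^(−kτ) = e^(−0.1593 × 4.70) = 0.4729
R = 1 / (1 − 0.4729) = 1.897
Css,max = 4.46 × 1.897 ≈ 8.46 mcg/L

8.46 mcg/L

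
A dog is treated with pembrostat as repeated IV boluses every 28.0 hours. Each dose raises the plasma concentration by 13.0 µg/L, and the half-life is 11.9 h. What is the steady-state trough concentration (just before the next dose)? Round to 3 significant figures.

k = ln 2 / 11.9 = 0.05825 h⁻¹
Fraction remaining after one interval: e^(−kτ) = e^(−0.05825 × 28.0) = 0.1957
R = 1 / (1 − 0.1957) = 1.243
Css,max = 13.0 × 1.243 = 16.16 µg/L
Css,min = Css,max × e^(−kτ) = 16.16 × 0.1957 ≈ 3.16 µg/L

3.16 µg/L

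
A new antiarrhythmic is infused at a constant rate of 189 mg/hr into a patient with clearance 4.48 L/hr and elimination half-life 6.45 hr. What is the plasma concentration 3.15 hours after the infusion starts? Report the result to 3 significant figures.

Css = rate / CL = 189 / 4.48 = 42.19 mg/L
k = ln 2 / 6.45 = 0.1075 hr⁻¹
C(t) = Css (1 − e^(−kt)) = 42.19 × (1 − e^(−0.3385)) = 42.19 × 0.2872 ≈ 12.1 mg/L

12.1 mg/L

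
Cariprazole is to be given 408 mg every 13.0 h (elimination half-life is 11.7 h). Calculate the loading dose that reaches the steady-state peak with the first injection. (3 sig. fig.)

k = ln 2 / 11.7 = 0.05924 h⁻¹
Accumulation ratio R = 1 / (1 − e^(−kτ)) = 1 / (1 − e^(−0.05924×13.0)) = 1 / (1 − 0.4629) = 1.862
Loading dose = maintenance dose × R = 408 × 1.862 ≈ 760 mg

760 mg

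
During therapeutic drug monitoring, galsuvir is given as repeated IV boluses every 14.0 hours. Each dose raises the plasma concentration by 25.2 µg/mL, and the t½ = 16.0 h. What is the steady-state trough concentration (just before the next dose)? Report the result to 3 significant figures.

30.2 µg/mL

k = ln 2 / 16.0 = 0.04332 h⁻¹
Fraction remaining after one interval: e^(−kτ) = e^(−0.04332 × 14.0) = 0.5453
R = 1 / (1 − 0.5453) = 2.199
Css,max = 25.2 × 2.199 = 55.42 µg/mL
Css,min = Css,max × e^(−kτ) = 55.42 × 0.5453 ≈ 30.2 µg/mL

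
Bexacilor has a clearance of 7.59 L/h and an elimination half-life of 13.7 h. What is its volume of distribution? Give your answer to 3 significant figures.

k = ln 2 / t½ = ln 2 / 13.7 = 0.05059 h⁻¹
V = CL / k = 7.59 / 0.05059 ≈ 150 L

150 L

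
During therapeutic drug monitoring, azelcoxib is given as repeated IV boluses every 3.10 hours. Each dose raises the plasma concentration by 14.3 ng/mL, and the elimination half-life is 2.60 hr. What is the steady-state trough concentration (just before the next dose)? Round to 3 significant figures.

k = ln 2 / 2.60 = 0.2666 hr⁻¹
Fraction remaining after one interval: e^(−kτ) = e^(−0.2666 × 3.10) = 0.4376
R = 1 / (1 − 0.4376) = 1.778
Css,max = 14.3 × 1.778 = 25.43 ng/mL
Css,min = Css,max × e^(−kτ) = 25.43 × 0.4376 ≈ 11.1 ng/mL

11.1 ng/mL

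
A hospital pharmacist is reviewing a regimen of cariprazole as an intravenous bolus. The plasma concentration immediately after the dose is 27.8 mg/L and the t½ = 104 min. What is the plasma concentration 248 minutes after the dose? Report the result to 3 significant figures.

5.32 mg/L

k = ln 2 / 104 = 0.006665 min⁻¹
C(t) = C₀ e^(−kt) = 27.8 × e^(−0.006665 × 248) = 27.8 × e^(−1.653) = 27.8 × 0.1915 ≈ 5.32 mg/L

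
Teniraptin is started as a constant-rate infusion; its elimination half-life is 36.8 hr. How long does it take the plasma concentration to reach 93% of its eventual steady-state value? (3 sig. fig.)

141 hours

k = ln 2 / 36.8 = 0.01884 hr⁻¹
f = 1 − e^(−kt)  ⇒  t = −ln(1 − f) / k
t = −ln(1 − 0.93) / 0.01884 = 2.659 / 0.01884 ≈ 141 hours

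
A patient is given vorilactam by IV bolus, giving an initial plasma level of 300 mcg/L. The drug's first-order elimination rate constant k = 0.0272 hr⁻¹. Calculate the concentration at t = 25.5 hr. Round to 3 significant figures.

150 mcg/L

C(t) = C₀ e^(−kt) = 300 × e^(−0.02720 × 25.5) = 300 × e^(−0.6936) = 300 × 0.4998 ≈ 150 mcg/L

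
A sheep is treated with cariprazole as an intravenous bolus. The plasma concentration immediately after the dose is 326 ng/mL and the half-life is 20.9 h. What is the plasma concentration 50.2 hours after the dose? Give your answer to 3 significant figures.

61.7 ng/mL

k = ln 2 / 20.9 = 0.03316 h⁻¹
C(t) = C₀ e^(−kt) = 326 × e^(−0.03316 × 50.2) = 326 × e^(−1.665) = 326 × 0.1892 ≈ 61.7 ng/mL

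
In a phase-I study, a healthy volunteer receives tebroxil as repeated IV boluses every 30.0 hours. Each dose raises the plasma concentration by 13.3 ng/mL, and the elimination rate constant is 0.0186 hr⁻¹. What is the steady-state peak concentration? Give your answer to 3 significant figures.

Fraction remaining after one interval: e^(−kτ) = e^(−0.01860 × 30.0) = 0.5724
R = 1 / (1 − 0.5724) = 2.338
Css,max = 13.3 × 2.338 ≈ 31.1 ng/mL

31.1 ng/mL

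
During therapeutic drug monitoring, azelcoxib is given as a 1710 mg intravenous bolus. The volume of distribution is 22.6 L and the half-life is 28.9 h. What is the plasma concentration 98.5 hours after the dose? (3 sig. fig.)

C₀ = dose / V = 1710 / 22.6 = 75.66 mg/L
k = ln 2 / 28.9 = 0.02398 h⁻¹
C(t) = C₀ e^(−kt) = 75.66 × e^(−0.02398 × 98.5) = 75.66 × e^(−2.362) = 75.66 × 0.09419 ≈ 7.13 mg/L

7.13 mg/L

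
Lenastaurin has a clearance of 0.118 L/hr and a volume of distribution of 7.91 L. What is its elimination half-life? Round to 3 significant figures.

46.5 hours

k = CL / V = 0.118 / 7.91 = 0.01492 hr⁻¹
t½ = ln 2 / k = ln 2 / 0.01492 ≈ 46.5 hours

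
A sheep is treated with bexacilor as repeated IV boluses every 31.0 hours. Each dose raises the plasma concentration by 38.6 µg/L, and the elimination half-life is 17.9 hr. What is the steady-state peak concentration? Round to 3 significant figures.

k = ln 2 / 17.9 = 0.03872 hr⁻¹
Fraction remaining after one interval: e^(−kτ) = e^(−0.03872 × 31.0) = 0.3011
R = 1 / (1 − 0.3011) = 1.431
Css,max = 38.6 × 1.431 ≈ 55.2 µg/L

55.2 µg/L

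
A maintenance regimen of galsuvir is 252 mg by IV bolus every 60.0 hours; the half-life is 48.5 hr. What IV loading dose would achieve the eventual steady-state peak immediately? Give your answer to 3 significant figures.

438 mg

k = ln 2 / 48.5 = 0.01429 hr⁻¹
Accumulation ratio R = 1 / (1 − e^(−kτ)) = 1 / (1 − e^(−0.01429×60.0)) = 1 / (1 − 0.4242) = 1.737
Loading dose = maintenance dose × R = 252 × 1.737 ≈ 438 mg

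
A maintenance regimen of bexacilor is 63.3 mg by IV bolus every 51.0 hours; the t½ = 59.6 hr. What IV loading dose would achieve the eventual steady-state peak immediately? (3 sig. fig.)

k = ln 2 / 59.6 = 0.01163 hr⁻¹
Accumulation ratio R = 1 / (1 − e^(−kτ)) = 1 / (1 − e^(−0.01163×51.0)) = 1 / (1 − 0.5526) = 2.235
Loading dose = maintenance dose × R = 63.3 × 2.235 ≈ 141 mg

141 mg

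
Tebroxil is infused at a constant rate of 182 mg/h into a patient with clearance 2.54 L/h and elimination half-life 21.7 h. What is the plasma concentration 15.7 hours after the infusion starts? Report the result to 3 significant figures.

Css = rate / CL = 182 / 2.54 = 71.65 µg/mL
k = ln 2 / 21.7 = 0.03194 h⁻¹
C(t) = Css (1 − e^(−kt)) = 71.65 × (1 − e^(−0.5015)) = 71.65 × 0.3944 ≈ 28.3 µg/mL

28.3 µg/mL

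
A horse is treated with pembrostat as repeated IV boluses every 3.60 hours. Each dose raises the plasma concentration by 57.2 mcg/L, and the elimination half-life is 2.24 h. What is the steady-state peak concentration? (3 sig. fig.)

k = ln 2 / 2.24 = 0.3094 h⁻¹
Fraction remaining after one interval: e^(−kτ) = e^(−0.3094 × 3.60) = 0.3282
R = 1 / (1 − 0.3282) = 1.489
Css,max = 57.2 × 1.489 ≈ 85.2 mcg/L

85.2 mcg/L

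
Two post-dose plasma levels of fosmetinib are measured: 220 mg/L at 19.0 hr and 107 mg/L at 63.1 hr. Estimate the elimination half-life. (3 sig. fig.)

k = ln(C₁/C₂) / (t₂ − t₁) = ln(220/107) / (63.1 − 19.0)
  = 0.7208 / 44.10 = 0.01634 hr⁻¹
t½ = ln 2 / k = ln 2 / 0.01634 ≈ 42.4 hours

42.4 hours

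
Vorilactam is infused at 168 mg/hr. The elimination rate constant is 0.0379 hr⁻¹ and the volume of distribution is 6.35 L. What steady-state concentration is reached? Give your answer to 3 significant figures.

698 mg/L

CL = k · V = 0.0379 × 6.35 = 0.2407 L/hr
Css = rate / CL = 168 / 0.2407 ≈ 698 mg/L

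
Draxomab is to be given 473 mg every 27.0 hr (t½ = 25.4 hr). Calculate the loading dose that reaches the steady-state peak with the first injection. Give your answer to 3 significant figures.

907 mg

k = ln 2 / 25.4 = 0.02729 hr⁻¹
Accumulation ratio R = 1 / (1 − e^(−kτ)) = 1 / (1 − e^(−0.02729×27.0)) = 1 / (1 − 0.4786) = 1.918
Loading dose = maintenance dose × R = 473 × 1.918 ≈ 907 mg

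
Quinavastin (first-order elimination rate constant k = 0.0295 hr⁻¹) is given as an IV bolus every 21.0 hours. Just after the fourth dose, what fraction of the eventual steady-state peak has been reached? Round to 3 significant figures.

f_n = 1 − e^(−nkτ) = 1 − e^(−4 × 0.02950 × 21.0) = 1 − e^(−2.478) = 1 − 0.08391 ≈ 0.916

0.916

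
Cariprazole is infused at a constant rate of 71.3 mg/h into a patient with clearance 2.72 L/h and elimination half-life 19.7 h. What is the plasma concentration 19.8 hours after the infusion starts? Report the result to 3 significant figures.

Css = rate / CL = 71.3 / 2.72 = 26.21 µg/mL
k = ln 2 / 19.7 = 0.03519 h⁻¹
C(t) = Css (1 − e^(−kt)) = 26.21 × (1 − e^(−0.6967)) = 26.21 × 0.5018 ≈ 13.2 µg/mL

13.2 µg/mL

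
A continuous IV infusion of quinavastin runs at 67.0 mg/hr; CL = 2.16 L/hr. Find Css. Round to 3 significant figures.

31.0 µg/mL

Css = infusion rate / CL = 67.0 / 2.16 ≈ 31.0 µg/mL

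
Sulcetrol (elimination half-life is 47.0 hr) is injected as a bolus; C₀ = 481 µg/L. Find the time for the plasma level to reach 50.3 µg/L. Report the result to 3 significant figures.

k = ln 2 / 47.0 = 0.01475 hr⁻¹
C(t) = C₀ e^(−kt)  ⇒  t = ln(C₀/C) / k
t = ln(481/50.3) / 0.01475 = 2.258 / 0.01475 ≈ 153 hours

153 hours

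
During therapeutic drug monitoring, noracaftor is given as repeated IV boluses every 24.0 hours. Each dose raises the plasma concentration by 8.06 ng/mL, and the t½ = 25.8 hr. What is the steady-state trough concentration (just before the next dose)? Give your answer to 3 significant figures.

k = ln 2 / 25.8 = 0.02687 hr⁻¹
Fraction remaining after one interval: e^(−kτ) = e^(−0.02687 × 24.0) = 0.5248
R = 1 / (1 − 0.5248) = 2.104
Css,max = 8.06 × 2.104 = 16.96 ng/mL
Css,min = Css,max × e^(−kτ) = 16.96 × 0.5248 ≈ 8.90 ng/mL

8.90 ng/mL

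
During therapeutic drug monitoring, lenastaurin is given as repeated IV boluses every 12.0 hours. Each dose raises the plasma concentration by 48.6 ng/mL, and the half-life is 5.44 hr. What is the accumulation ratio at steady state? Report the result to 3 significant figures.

k = ln 2 / 5.44 = 0.1274 hr⁻¹
Fraction remaining after one interval: e^(−kτ) = e^(−0.1274 × 12.0) = 0.2168
R = 1 / (1 − 0.2168) = 1 / 0.7832 ≈ 1.28

1.28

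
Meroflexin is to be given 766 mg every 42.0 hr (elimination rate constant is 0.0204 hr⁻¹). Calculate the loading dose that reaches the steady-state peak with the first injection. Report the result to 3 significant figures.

Accumulation ratio R = 1 / (1 − e^(−kτ)) = 1 / (1 − e^(−0.02040×42.0)) = 1 / (1 − 0.4245) = 1.738
Loading dose = maintenance dose × R = 766 × 1.738 ≈ 1330 mg

1330 mg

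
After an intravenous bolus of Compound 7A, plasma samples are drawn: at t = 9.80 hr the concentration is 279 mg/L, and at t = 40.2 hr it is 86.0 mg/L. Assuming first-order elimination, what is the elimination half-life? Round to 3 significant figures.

k = ln(C₁/C₂) / (t₂ − t₁) = ln(279/86.0) / (40.2 − 9.80)
  = 1.177 / 30.40 = 0.03871 hr⁻¹
t½ = ln 2 / k = ln 2 / 0.03871 ≈ 17.9 hours

17.9 hours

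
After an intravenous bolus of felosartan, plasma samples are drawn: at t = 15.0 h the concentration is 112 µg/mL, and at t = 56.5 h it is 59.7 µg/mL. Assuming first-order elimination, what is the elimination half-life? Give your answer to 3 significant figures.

k = ln(C₁/C₂) / (t₂ − t₁) = ln(112/59.7) / (56.5 − 15.0)
  = 0.6292 / 41.50 = 0.01516 h⁻¹
t½ = ln 2 / k = ln 2 / 0.01516 ≈ 45.7 hours

45.7 hours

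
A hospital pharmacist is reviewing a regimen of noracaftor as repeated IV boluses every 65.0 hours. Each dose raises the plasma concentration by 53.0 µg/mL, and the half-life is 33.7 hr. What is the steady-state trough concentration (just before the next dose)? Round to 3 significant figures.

k = ln 2 / 33.7 = 0.02057 hr⁻¹
Fraction remaining after one interval: e^(−kτ) = e^(−0.02057 × 65.0) = 0.2627
R = 1 / (1 − 0.2627) = 1.356
Css,max = 53.0 × 1.356 = 71.88 µg/mL
Css,min = Css,max × e^(−kτ) = 71.88 × 0.2627 ≈ 18.9 µg/mL

18.9 µg/mL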